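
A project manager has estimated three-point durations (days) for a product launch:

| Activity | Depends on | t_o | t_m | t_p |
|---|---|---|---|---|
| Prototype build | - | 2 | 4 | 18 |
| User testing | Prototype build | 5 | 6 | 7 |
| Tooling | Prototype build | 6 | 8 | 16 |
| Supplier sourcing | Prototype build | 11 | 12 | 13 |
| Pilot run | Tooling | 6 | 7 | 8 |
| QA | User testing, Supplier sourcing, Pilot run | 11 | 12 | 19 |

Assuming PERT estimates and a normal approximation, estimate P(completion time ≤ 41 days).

te_Prototype build = (2 + 4·4 + 18)/6 = 36/6 = 6; σ²_Prototype build = ((18−2)/6)² = 7.111
te_User testing = (5 + 4·6 + 7)/6 = 36/6 = 6; σ²_User testing = ((7−5)/6)² = 0.111
te_Tooling = (6 + 4·8 + 16)/6 = 54/6 = 9; σ²_Tooling = ((16−6)/6)² = 2.778
te_Supplier sourcing = (11 + 4·12 + 13)/6 = 72/6 = 12; σ²_Supplier sourcing = ((13−11)/6)² = 0.111
te_Pilot run = (6 + 4·7 + 8)/6 = 42/6 = 7; σ²_Pilot run = ((8−6)/6)² = 0.111
te_QA = (11 + 4·12 + 19)/6 = 78/6 = 13; σ²_QA = ((19−11)/6)² = 1.778

Forward pass:
ES_Prototype build = 0; EF_Prototype build = 6
ES_User testing = 6; EF_User testing = 6+6 = 12
ES_Tooling = 6; EF_Tooling = 6+9 = 15
ES_Supplier sourcing = 6; EF_Supplier sourcing = 6+12 = 18
ES_Pilot run = 15; EF_Pilot run = 15+7 = 22
ES_QA = max(EF_User testing=12, EF_Supplier sourcing=18, EF_Pilot run=22) = 22; EF_QA = 22+13 = 35
Expected project duration μ = 35 days. Critical path: Prototype build → Tooling → Pilot run → QA.

Variance along critical path = 7.111 + 2.778 + 0.111 + 1.778 = 11.778; σ = √11.778 = 3.432 days.
Z = (41 − 35) / 3.432 = 1.748
P(T ≤ 41) = Φ(1.748) ≈ 0.960

0.960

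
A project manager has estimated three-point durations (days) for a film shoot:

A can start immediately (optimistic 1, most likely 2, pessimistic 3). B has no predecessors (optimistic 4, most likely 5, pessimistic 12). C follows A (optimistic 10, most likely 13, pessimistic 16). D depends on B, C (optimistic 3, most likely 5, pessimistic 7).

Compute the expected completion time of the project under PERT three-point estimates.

20 days

te_A = (1 + 4·2 + 3)/6 = 12/6 = 2
te_B = (4 + 4·5 + 12)/6 = 36/6 = 6
te_C = (10 + 4·13 + 16)/6 = 78/6 = 13
te_D = (3 + 4·5 + 7)/6 = 30/6 = 5

Forward pass:
ES_A = 0; EF_A = 2
ES_B = 0; EF_B = 6
ES_C = 2; EF_C = 2+13 = 15
ES_D = max(EF_B=6, EF_C=15) = 15; EF_D = 15+5 = 20
Expected project duration μ = 20 days. Critical path: A → C → D.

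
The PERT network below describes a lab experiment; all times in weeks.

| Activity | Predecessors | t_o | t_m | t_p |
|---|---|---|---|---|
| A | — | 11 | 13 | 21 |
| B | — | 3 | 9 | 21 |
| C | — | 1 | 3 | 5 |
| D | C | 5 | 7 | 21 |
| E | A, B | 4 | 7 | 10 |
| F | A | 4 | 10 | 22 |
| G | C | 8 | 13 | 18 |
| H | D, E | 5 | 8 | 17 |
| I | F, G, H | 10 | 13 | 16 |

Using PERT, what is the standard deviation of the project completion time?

2.96 weeks

te_A = (11 + 4·13 + 21)/6 = 84/6 = 14; σ²_A = ((21−11)/6)² = 2.778
te_B = (3 + 4·9 + 21)/6 = 60/6 = 10; σ²_B = ((21−3)/6)² = 9.000
te_C = (1 + 4·3 + 5)/6 = 18/6 = 3; σ²_C = ((5−1)/6)² = 0.444
te_D = (5 + 4·7 + 21)/6 = 54/6 = 9; σ²_D = ((21−5)/6)² = 7.111
te_E = (4 + 4·7 + 10)/6 = 42/6 = 7; σ²_E = ((10−4)/6)² = 1.000
te_F = (4 + 4·10 + 22)/6 = 66/6 = 11; σ²_F = ((22−4)/6)² = 9.000
te_G = (8 + 4·13 + 18)/6 = 78/6 = 13; σ²_G = ((18−8)/6)² = 2.778
te_H = (5 + 4·8 + 17)/6 = 54/6 = 9; σ²_H = ((17−5)/6)² = 4.000
te_I = (10 + 4·13 + 16)/6 = 78/6 = 13; σ²_I = ((16−10)/6)² = 1.000

Forward pass:
ES_A = 0; EF_A = 14
ES_B = 0; EF_B = 10
ES_C = 0; EF_C = 3
ES_D = 3; EF_D = 3+9 = 12
ES_E = max(EF_A=14, EF_B=10) = 14; EF_E = 14+7 = 21
ES_F = 14; EF_F = 14+11 = 25
ES_G = 3; EF_G = 3+13 = 16
ES_H = max(EF_D=12, EF_E=21) = 21; EF_H = 21+9 = 30
ES_I = max(EF_F=25, EF_G=16, EF_H=30) = 30; EF_I = 30+13 = 43
Expected project duration μ = 43 weeks. Critical path: A → E → H → I.

Variance along critical path = 2.778 + 1.000 + 4.000 + 1.000 = 8.778
σ = √8.778 = 2.963 weeks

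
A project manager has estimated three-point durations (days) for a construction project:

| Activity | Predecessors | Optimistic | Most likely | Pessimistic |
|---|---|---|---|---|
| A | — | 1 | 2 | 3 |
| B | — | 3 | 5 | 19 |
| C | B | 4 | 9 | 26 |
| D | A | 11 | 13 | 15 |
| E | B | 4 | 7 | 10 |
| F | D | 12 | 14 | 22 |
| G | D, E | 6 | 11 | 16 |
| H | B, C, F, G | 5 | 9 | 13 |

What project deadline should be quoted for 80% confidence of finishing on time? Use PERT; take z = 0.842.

te_A = (1 + 4·2 + 3)/6 = 12/6 = 2; σ²_A = ((3−1)/6)² = 0.111
te_B = (3 + 4·5 + 19)/6 = 42/6 = 7; σ²_B = ((19−3)/6)² = 7.111
te_C = (4 + 4·9 + 26)/6 = 66/6 = 11; σ²_C = ((26−4)/6)² = 13.444
te_D = (11 + 4·13 + 15)/6 = 78/6 = 13; σ²_D = ((15−11)/6)² = 0.444
te_E = (4 + 4·7 + 10)/6 = 42/6 = 7; σ²_E = ((10−4)/6)² = 1.000
te_F = (12 + 4·14 + 22)/6 = 90/6 = 15; σ²_F = ((22−12)/6)² = 2.778
te_G = (6 + 4·11 + 16)/6 = 66/6 = 11; σ²_G = ((16−6)/6)² = 2.778
te_H = (5 + 4·9 + 13)/6 = 54/6 = 9; σ²_H = ((13−5)/6)² = 1.778

Forward pass:
ES_A = 0; EF_A = 2
ES_B = 0; EF_B = 7
ES_C = 7; EF_C = 7+11 = 18
ES_D = 2; EF_D = 2+13 = 15
ES_E = 7; EF_E = 7+7 = 14
ES_F = 15; EF_F = 15+15 = 30
ES_G = max(EF_D=15, EF_E=14) = 15; EF_G = 15+11 = 26
ES_H = max(EF_B=7, EF_C=18, EF_F=30, EF_G=26) = 30; EF_H = 30+9 = 39
Expected project duration μ = 39 days. Critical path: A → D → F → H.

Variance along critical path = 0.111 + 0.444 + 2.778 + 1.778 = 5.111; σ = 2.261 days.
D = μ + z·σ = 39 + 0.842·2.261 = 40.9 days

40.9 days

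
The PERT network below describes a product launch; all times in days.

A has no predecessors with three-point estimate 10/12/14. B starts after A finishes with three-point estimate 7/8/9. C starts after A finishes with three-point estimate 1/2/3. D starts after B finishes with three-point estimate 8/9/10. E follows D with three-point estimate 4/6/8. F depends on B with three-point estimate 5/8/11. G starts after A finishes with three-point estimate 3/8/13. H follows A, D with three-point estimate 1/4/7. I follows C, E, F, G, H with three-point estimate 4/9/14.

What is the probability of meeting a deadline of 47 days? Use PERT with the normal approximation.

te_A = (10 + 4·12 + 14)/6 = 72/6 = 12; σ²_A = ((14−10)/6)² = 0.444
te_B = (7 + 4·8 + 9)/6 = 48/6 = 8; σ²_B = ((9−7)/6)² = 0.111
te_C = (1 + 4·2 + 3)/6 = 12/6 = 2; σ²_C = ((3−1)/6)² = 0.111
te_D = (8 + 4·9 + 10)/6 = 54/6 = 9; σ²_D = ((10−8)/6)² = 0.111
te_E = (4 + 4·6 + 8)/6 = 36/6 = 6; σ²_E = ((8−4)/6)² = 0.444
te_F = (5 + 4·8 + 11)/6 = 48/6 = 8; σ²_F = ((11−5)/6)² = 1.000
te_G = (3 + 4·8 + 13)/6 = 48/6 = 8; σ²_G = ((13−3)/6)² = 2.778
te_H = (1 + 4·4 + 7)/6 = 24/6 = 4; σ²_H = ((7−1)/6)² = 1.000
te_I = (4 + 4·9 + 14)/6 = 54/6 = 9; σ²_I = ((14−4)/6)² = 2.778

Forward pass:
ES_A = 0; EF_A = 12
ES_B = 12; EF_B = 12+8 = 20
ES_C = 12; EF_C = 12+2 = 14
ES_D = 20; EF_D = 20+9 = 29
ES_E = 29; EF_E = 29+6 = 35
ES_F = 20; EF_F = 20+8 = 28
ES_G = 12; EF_G = 12+8 = 20
ES_H = max(EF_A=12, EF_D=29) = 29; EF_H = 29+4 = 33
ES_I = max(EF_C=14, EF_E=35, EF_F=28, EF_G=20, EF_H=33) = 35; EF_I = 35+9 = 44
Expected project duration μ = 44 days. Critical path: A → B → D → E → I.

Variance along critical path = 0.444 + 0.111 + 0.111 + 0.444 + 2.778 = 3.889; σ = √3.889 = 1.972 days.
Z = (47 − 44) / 1.972 = 1.521
P(T ≤ 47) = Φ(1.521) ≈ 0.936

0.936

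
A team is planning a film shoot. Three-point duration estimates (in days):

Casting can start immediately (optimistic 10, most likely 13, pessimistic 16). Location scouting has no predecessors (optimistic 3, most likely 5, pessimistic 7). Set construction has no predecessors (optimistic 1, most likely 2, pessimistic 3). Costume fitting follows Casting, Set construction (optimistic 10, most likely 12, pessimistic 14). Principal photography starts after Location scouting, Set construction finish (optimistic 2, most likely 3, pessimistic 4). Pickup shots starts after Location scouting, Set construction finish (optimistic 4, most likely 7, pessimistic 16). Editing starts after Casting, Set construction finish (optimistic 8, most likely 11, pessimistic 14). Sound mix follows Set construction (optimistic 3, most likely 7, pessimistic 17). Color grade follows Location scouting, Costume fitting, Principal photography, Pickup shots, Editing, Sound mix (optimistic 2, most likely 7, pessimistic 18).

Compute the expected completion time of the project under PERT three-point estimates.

33 days

te_Casting = (10 + 4·13 + 16)/6 = 78/6 = 13
te_Location scouting = (3 + 4·5 + 7)/6 = 30/6 = 5
te_Set construction = (1 + 4·2 + 3)/6 = 12/6 = 2
te_Costume fitting = (10 + 4·12 + 14)/6 = 72/6 = 12
te_Principal photography = (2 + 4·3 + 4)/6 = 18/6 = 3
te_Pickup shots = (4 + 4·7 + 16)/6 = 48/6 = 8
te_Editing = (8 + 4·11 + 14)/6 = 66/6 = 11
te_Sound mix = (3 + 4·7 + 17)/6 = 48/6 = 8
te_Color grade = (2 + 4·7 + 18)/6 = 48/6 = 8

Forward pass:
ES_Casting = 0; EF_Casting = 13
ES_Location scouting = 0; EF_Location scouting = 5
ES_Set construction = 0; EF_Set construction = 2
ES_Costume fitting = max(EF_Casting=13, EF_Set construction=2) = 13; EF_Costume fitting = 13+12 = 25
ES_Principal photography = max(EF_Location scouting=5, EF_Set construction=2) = 5; EF_Principal photography = 5+3 = 8
ES_Pickup shots = max(EF_Location scouting=5, EF_Set construction=2) = 5; EF_Pickup shots = 5+8 = 13
ES_Editing = max(EF_Casting=13, EF_Set construction=2) = 13; EF_Editing = 13+11 = 24
ES_Sound mix = 2; EF_Sound mix = 2+8 = 10
ES_Color grade = max(EF_Location scouting=5, EF_Costume fitting=25, EF_Principal photography=8, EF_Pickup shots=13, EF_Editing=24, EF_Sound mix=10) = 25; EF_Color grade = 25+8 = 33
Expected project duration μ = 33 days. Critical path: Casting → Costume fitting → Color grade.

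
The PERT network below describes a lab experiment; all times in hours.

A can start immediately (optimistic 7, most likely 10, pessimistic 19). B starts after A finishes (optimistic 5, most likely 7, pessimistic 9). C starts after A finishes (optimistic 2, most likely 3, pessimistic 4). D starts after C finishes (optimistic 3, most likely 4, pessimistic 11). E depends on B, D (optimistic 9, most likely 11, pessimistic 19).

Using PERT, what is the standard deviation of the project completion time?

2.94 hours

te_A = (7 + 4·10 + 19)/6 = 66/6 = 11; σ²_A = ((19−7)/6)² = 4.000
te_B = (5 + 4·7 + 9)/6 = 42/6 = 7; σ²_B = ((9−5)/6)² = 0.444
te_C = (2 + 4·3 + 4)/6 = 18/6 = 3; σ²_C = ((4−2)/6)² = 0.111
te_D = (3 + 4·4 + 11)/6 = 30/6 = 5; σ²_D = ((11−3)/6)² = 1.778
te_E = (9 + 4·11 + 19)/6 = 72/6 = 12; σ²_E = ((19−9)/6)² = 2.778

Forward pass:
ES_A = 0; EF_A = 11
ES_B = 11; EF_B = 11+7 = 18
ES_C = 11; EF_C = 11+3 = 14
ES_D = 14; EF_D = 14+5 = 19
ES_E = max(EF_B=18, EF_D=19) = 19; EF_E = 19+12 = 31
Expected project duration μ = 31 hours. Critical path: A → C → D → E.

Variance along critical path = 4.000 + 0.111 + 1.778 + 2.778 = 8.667
σ = √8.667 = 2.944 hours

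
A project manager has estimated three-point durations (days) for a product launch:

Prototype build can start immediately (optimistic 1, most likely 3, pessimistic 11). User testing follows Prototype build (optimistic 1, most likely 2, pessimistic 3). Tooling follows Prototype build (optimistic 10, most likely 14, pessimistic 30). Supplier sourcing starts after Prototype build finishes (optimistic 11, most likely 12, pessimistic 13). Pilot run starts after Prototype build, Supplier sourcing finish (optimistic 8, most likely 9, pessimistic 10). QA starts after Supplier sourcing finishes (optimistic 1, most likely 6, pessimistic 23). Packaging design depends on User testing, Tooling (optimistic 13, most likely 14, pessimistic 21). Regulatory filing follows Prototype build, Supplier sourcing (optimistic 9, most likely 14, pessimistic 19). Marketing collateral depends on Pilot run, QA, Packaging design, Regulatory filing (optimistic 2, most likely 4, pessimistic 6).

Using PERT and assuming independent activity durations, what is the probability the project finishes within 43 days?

te_Prototype build = (1 + 4·3 + 11)/6 = 24/6 = 4; σ²_Prototype build = ((11−1)/6)² = 2.778
te_User testing = (1 + 4·2 + 3)/6 = 12/6 = 2; σ²_User testing = ((3−1)/6)² = 0.111
te_Tooling = (10 + 4·14 + 30)/6 = 96/6 = 16; σ²_Tooling = ((30−10)/6)² = 11.111
te_Supplier sourcing = (11 + 4·12 + 13)/6 = 72/6 = 12; σ²_Supplier sourcing = ((13−11)/6)² = 0.111
te_Pilot run = (8 + 4·9 + 10)/6 = 54/6 = 9; σ²_Pilot run = ((10−8)/6)² = 0.111
te_QA = (1 + 4·6 + 23)/6 = 48/6 = 8; σ²_QA = ((23−1)/6)² = 13.444
te_Packaging design = (13 + 4·14 + 21)/6 = 90/6 = 15; σ²_Packaging design = ((21−13)/6)² = 1.778
te_Regulatory filing = (9 + 4·14 + 19)/6 = 84/6 = 14; σ²_Regulatory filing = ((19−9)/6)² = 2.778
te_Marketing collateral = (2 + 4·4 + 6)/6 = 24/6 = 4; σ²_Marketing collateral = ((6−2)/6)² = 0.444

Forward pass:
ES_Prototype build = 0; EF_Prototype build = 4
ES_User testing = 4; EF_User testing = 4+2 = 6
ES_Tooling = 4; EF_Tooling = 4+16 = 20
ES_Supplier sourcing = 4; EF_Supplier sourcing = 4+12 = 16
ES_Pilot run = max(EF_Prototype build=4, EF_Supplier sourcing=16) = 16; EF_Pilot run = 16+9 = 25
ES_QA = 16; EF_QA = 16+8 = 24
ES_Packaging design = max(EF_User testing=6, EF_Tooling=20) = 20; EF_Packaging design = 20+15 = 35
ES_Regulatory filing = max(EF_Prototype build=4, EF_Supplier sourcing=16) = 16; EF_Regulatory filing = 16+14 = 30
ES_Marketing collateral = max(EF_Pilot run=25, EF_QA=24, EF_Packaging design=35, EF_Regulatory filing=30) = 35; EF_Marketing collateral = 35+4 = 39
Expected project duration μ = 39 days. Critical path: Prototype build → Tooling → Packaging design → Marketing collateral.

Variance along critical path = 2.778 + 11.111 + 1.778 + 0.444 = 16.111; σ = √16.111 = 4.014 days.
Z = (43 − 39) / 4.014 = 0.997
P(T ≤ 43) = Φ(0.997) ≈ 0.841

0.841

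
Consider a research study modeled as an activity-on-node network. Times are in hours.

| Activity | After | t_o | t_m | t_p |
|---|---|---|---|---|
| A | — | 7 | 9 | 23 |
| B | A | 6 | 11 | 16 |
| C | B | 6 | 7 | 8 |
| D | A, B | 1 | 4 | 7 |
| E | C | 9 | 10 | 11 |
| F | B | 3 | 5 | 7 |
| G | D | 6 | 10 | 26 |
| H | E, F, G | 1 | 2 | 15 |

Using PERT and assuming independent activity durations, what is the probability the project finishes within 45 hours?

0.694

te_A = (7 + 4·9 + 23)/6 = 66/6 = 11; σ²_A = ((23−7)/6)² = 7.111
te_B = (6 + 4·11 + 16)/6 = 66/6 = 11; σ²_B = ((16−6)/6)² = 2.778
te_C = (6 + 4·7 + 8)/6 = 42/6 = 7; σ²_C = ((8−6)/6)² = 0.111
te_D = (1 + 4·4 + 7)/6 = 24/6 = 4; σ²_D = ((7−1)/6)² = 1.000
te_E = (9 + 4·10 + 11)/6 = 60/6 = 10; σ²_E = ((11−9)/6)² = 0.111
te_F = (3 + 4·5 + 7)/6 = 30/6 = 5; σ²_F = ((7−3)/6)² = 0.444
te_G = (6 + 4·10 + 26)/6 = 72/6 = 12; σ²_G = ((26−6)/6)² = 11.111
te_H = (1 + 4·2 + 15)/6 = 24/6 = 4; σ²_H = ((15−1)/6)² = 5.444

Forward pass:
ES_A = 0; EF_A = 11
ES_B = 11; EF_B = 11+11 = 22
ES_C = 22; EF_C = 22+7 = 29
ES_D = max(EF_A=11, EF_B=22) = 22; EF_D = 22+4 = 26
ES_E = 29; EF_E = 29+10 = 39
ES_F = 22; EF_F = 22+5 = 27
ES_G = 26; EF_G = 26+12 = 38
ES_H = max(EF_E=39, EF_F=27, EF_G=38) = 39; EF_H = 39+4 = 43
Expected project duration μ = 43 hours. Critical path: A → B → C → E → H.

Variance along critical path = 7.111 + 2.778 + 0.111 + 0.111 + 5.444 = 15.556; σ = √15.556 = 3.944 hours.
Z = (45 − 43) / 3.944 = 0.507
P(T ≤ 45) = Φ(0.507) ≈ 0.694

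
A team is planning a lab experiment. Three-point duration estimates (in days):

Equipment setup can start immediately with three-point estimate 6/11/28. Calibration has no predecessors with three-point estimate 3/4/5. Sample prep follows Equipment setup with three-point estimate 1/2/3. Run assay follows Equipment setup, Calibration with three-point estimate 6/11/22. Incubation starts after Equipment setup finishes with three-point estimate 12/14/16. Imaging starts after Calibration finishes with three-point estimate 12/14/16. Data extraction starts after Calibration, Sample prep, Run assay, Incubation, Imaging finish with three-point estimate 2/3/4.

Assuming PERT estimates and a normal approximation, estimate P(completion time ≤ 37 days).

te_Equipment setup = (6 + 4·11 + 28)/6 = 78/6 = 13; σ²_Equipment setup = ((28−6)/6)² = 13.444
te_Calibration = (3 + 4·4 + 5)/6 = 24/6 = 4; σ²_Calibration = ((5−3)/6)² = 0.111
te_Sample prep = (1 + 4·2 + 3)/6 = 12/6 = 2; σ²_Sample prep = ((3−1)/6)² = 0.111
te_Run assay = (6 + 4·11 + 22)/6 = 72/6 = 12; σ²_Run assay = ((22−6)/6)² = 7.111
te_Incubation = (12 + 4·14 + 16)/6 = 84/6 = 14; σ²_Incubation = ((16−12)/6)² = 0.444
te_Imaging = (12 + 4·14 + 16)/6 = 84/6 = 14; σ²_Imaging = ((16−12)/6)² = 0.444
te_Data extraction = (2 + 4·3 + 4)/6 = 18/6 = 3; σ²_Data extraction = ((4−2)/6)² = 0.111

Forward pass:
ES_Equipment setup = 0; EF_Equipment setup = 13
ES_Calibration = 0; EF_Calibration = 4
ES_Sample prep = 13; EF_Sample prep = 13+2 = 15
ES_Run assay = max(EF_Equipment setup=13, EF_Calibration=4) = 13; EF_Run assay = 13+12 = 25
ES_Incubation = 13; EF_Incubation = 13+14 = 27
ES_Imaging = 4; EF_Imaging = 4+14 = 18
ES_Data extraction = max(EF_Calibration=4, EF_Sample prep=15, EF_Run assay=25, EF_Incubation=27, EF_Imaging=18) = 27; EF_Data extraction = 27+3 = 30
Expected project duration μ = 30 days. Critical path: Equipment setup → Incubation → Data extraction.

Variance along critical path = 13.444 + 0.444 + 0.111 = 14.000; σ = √14.000 = 3.742 days.
Z = (37 − 30) / 3.742 = 1.871
P(T ≤ 37) = Φ(1.871) ≈ 0.969

0.969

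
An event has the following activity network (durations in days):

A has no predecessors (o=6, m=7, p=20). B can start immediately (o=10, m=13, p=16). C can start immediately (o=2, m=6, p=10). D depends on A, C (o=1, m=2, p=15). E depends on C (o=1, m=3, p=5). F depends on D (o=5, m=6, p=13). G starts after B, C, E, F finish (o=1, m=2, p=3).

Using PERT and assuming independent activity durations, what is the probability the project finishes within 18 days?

0.132

te_A = (6 + 4·7 + 20)/6 = 54/6 = 9; σ²_A = ((20−6)/6)² = 5.444
te_B = (10 + 4·13 + 16)/6 = 78/6 = 13; σ²_B = ((16−10)/6)² = 1.000
te_C = (2 + 4·6 + 10)/6 = 36/6 = 6; σ²_C = ((10−2)/6)² = 1.778
te_D = (1 + 4·2 + 15)/6 = 24/6 = 4; σ²_D = ((15−1)/6)² = 5.444
te_E = (1 + 4·3 + 5)/6 = 18/6 = 3; σ²_E = ((5−1)/6)² = 0.444
te_F = (5 + 4·6 + 13)/6 = 42/6 = 7; σ²_F = ((13−5)/6)² = 1.778
te_G = (1 + 4·2 + 3)/6 = 12/6 = 2; σ²_G = ((3−1)/6)² = 0.111

Forward pass:
ES_A = 0; EF_A = 9
ES_B = 0; EF_B = 13
ES_C = 0; EF_C = 6
ES_D = max(EF_A=9, EF_C=6) = 9; EF_D = 9+4 = 13
ES_E = 6; EF_E = 6+3 = 9
ES_F = 13; EF_F = 13+7 = 20
ES_G = max(EF_B=13, EF_C=6, EF_E=9, EF_F=20) = 20; EF_G = 20+2 = 22
Expected project duration μ = 22 days. Critical path: A → D → F → G.

Variance along critical path = 5.444 + 5.444 + 1.778 + 0.111 = 12.778; σ = √12.778 = 3.575 days.
Z = (18 − 22) / 3.575 = -1.119
P(T ≤ 18) = Φ(-1.119) ≈ 0.132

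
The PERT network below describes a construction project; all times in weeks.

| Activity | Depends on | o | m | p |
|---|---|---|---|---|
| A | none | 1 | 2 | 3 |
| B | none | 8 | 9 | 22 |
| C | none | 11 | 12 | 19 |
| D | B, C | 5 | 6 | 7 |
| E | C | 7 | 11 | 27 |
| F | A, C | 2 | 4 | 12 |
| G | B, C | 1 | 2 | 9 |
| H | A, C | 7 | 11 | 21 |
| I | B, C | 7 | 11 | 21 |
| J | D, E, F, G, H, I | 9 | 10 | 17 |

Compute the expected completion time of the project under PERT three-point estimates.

37 weeks

te_A = (1 + 4·2 + 3)/6 = 12/6 = 2
te_B = (8 + 4·9 + 22)/6 = 66/6 = 11
te_C = (11 + 4·12 + 19)/6 = 78/6 = 13
te_D = (5 + 4·6 + 7)/6 = 36/6 = 6
te_E = (7 + 4·11 + 27)/6 = 78/6 = 13
te_F = (2 + 4·4 + 12)/6 = 30/6 = 5
te_G = (1 + 4·2 + 9)/6 = 18/6 = 3
te_H = (7 + 4·11 + 21)/6 = 72/6 = 12
te_I = (7 + 4·11 + 21)/6 = 72/6 = 12
te_J = (9 + 4·10 + 17)/6 = 66/6 = 11

Forward pass:
ES_A = 0; EF_A = 2
ES_B = 0; EF_B = 11
ES_C = 0; EF_C = 13
ES_D = max(EF_B=11, EF_C=13) = 13; EF_D = 13+6 = 19
ES_E = 13; EF_E = 13+13 = 26
ES_F = max(EF_A=2, EF_C=13) = 13; EF_F = 13+5 = 18
ES_G = max(EF_B=11, EF_C=13) = 13; EF_G = 13+3 = 16
ES_H = max(EF_A=2, EF_C=13) = 13; EF_H = 13+12 = 25
ES_I = max(EF_B=11, EF_C=13) = 13; EF_I = 13+12 = 25
ES_J = max(EF_D=19, EF_E=26, EF_F=18, EF_G=16, EF_H=25, EF_I=25) = 26; EF_J = 26+11 = 37
Expected project duration μ = 37 weeks. Critical path: C → E → J.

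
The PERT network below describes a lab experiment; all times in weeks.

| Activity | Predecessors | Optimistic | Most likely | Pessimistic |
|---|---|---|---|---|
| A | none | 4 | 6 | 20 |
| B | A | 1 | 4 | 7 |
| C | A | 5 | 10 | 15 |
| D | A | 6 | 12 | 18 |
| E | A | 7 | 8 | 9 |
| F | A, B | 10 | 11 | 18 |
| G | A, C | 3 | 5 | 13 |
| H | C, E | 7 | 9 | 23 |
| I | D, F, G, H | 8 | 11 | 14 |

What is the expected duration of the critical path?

40 weeks

te_A = (4 + 4·6 + 20)/6 = 48/6 = 8
te_B = (1 + 4·4 + 7)/6 = 24/6 = 4
te_C = (5 + 4·10 + 15)/6 = 60/6 = 10
te_D = (6 + 4·12 + 18)/6 = 72/6 = 12
te_E = (7 + 4·8 + 9)/6 = 48/6 = 8
te_F = (10 + 4·11 + 18)/6 = 72/6 = 12
te_G = (3 + 4·5 + 13)/6 = 36/6 = 6
te_H = (7 + 4·9 + 23)/6 = 66/6 = 11
te_I = (8 + 4·11 + 14)/6 = 66/6 = 11

Forward pass:
ES_A = 0; EF_A = 8
ES_B = 8; EF_B = 8+4 = 12
ES_C = 8; EF_C = 8+10 = 18
ES_D = 8; EF_D = 8+12 = 20
ES_E = 8; EF_E = 8+8 = 16
ES_F = max(EF_A=8, EF_B=12) = 12; EF_F = 12+12 = 24
ES_G = max(EF_A=8, EF_C=18) = 18; EF_G = 18+6 = 24
ES_H = max(EF_C=18, EF_E=16) = 18; EF_H = 18+11 = 29
ES_I = max(EF_D=20, EF_F=24, EF_G=24, EF_H=29) = 29; EF_I = 29+11 = 40
Expected project duration μ = 40 weeks. Critical path: A → C → H → I.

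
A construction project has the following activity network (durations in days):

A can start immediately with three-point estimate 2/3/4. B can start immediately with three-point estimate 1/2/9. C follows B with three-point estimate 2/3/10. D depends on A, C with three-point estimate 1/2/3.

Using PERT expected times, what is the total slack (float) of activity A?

4 days

te_A = (2 + 4·3 + 4)/6 = 18/6 = 3
te_B = (1 + 4·2 + 9)/6 = 18/6 = 3
te_C = (2 + 4·3 + 10)/6 = 24/6 = 4
te_D = (1 + 4·2 + 3)/6 = 12/6 = 2

Forward pass:
ES_A = 0; EF_A = 3
ES_B = 0; EF_B = 3
ES_C = 3; EF_C = 3+4 = 7
ES_D = max(EF_A=3, EF_C=7) = 7; EF_D = 7+2 = 9
Expected project duration μ = 9 days. Critical path: B → C → D.

Backward pass:
LF_D = 9; LS_D = 9−2 = 7
LF_C = LS_D = 7; LS_C = 7−4 = 3
LF_B = LS_C = 3; LS_B = 3−3 = 0
LF_A = LS_D = 7; LS_A = 7−3 = 4
Slack_A = LS_A − ES_A = 4 − 0 = 4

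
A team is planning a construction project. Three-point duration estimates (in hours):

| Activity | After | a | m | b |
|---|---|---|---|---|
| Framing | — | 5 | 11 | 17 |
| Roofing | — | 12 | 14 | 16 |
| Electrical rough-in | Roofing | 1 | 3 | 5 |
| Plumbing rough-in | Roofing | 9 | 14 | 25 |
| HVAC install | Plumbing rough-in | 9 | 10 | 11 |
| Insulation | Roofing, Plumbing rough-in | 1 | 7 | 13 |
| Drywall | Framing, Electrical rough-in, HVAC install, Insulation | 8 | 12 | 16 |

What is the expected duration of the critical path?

51 hours

te_Framing = (5 + 4·11 + 17)/6 = 66/6 = 11
te_Roofing = (12 + 4·14 + 16)/6 = 84/6 = 14
te_Electrical rough-in = (1 + 4·3 + 5)/6 = 18/6 = 3
te_Plumbing rough-in = (9 + 4·14 + 25)/6 = 90/6 = 15
te_HVAC install = (9 + 4·10 + 11)/6 = 60/6 = 10
te_Insulation = (1 + 4·7 + 13)/6 = 42/6 = 7
te_Drywall = (8 + 4·12 + 16)/6 = 72/6 = 12

Forward pass:
ES_Framing = 0; EF_Framing = 11
ES_Roofing = 0; EF_Roofing = 14
ES_Electrical rough-in = 14; EF_Electrical rough-in = 14+3 = 17
ES_Plumbing rough-in = 14; EF_Plumbing rough-in = 14+15 = 29
ES_HVAC install = 29; EF_HVAC install = 29+10 = 39
ES_Insulation = max(EF_Roofing=14, EF_Plumbing rough-in=29) = 29; EF_Insulation = 29+7 = 36
ES_Drywall = max(EF_Framing=11, EF_Electrical rough-in=17, EF_HVAC install=39, EF_Insulation=36) = 39; EF_Drywall = 39+12 = 51
Expected project duration μ = 51 hours. Critical path: Roofing → Plumbing rough-in → HVAC install → Drywall.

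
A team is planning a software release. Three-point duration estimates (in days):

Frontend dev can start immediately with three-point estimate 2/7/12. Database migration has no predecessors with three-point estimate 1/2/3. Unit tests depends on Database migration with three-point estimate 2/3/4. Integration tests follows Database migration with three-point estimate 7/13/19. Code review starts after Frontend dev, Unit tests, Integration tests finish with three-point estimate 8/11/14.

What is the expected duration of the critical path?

26 days

te_Frontend dev = (2 + 4·7 + 12)/6 = 42/6 = 7
te_Database migration = (1 + 4·2 + 3)/6 = 12/6 = 2
te_Unit tests = (2 + 4·3 + 4)/6 = 18/6 = 3
te_Integration tests = (7 + 4·13 + 19)/6 = 78/6 = 13
te_Code review = (8 + 4·11 + 14)/6 = 66/6 = 11

Forward pass:
ES_Frontend dev = 0; EF_Frontend dev = 7
ES_Database migration = 0; EF_Database migration = 2
ES_Unit tests = 2; EF_Unit tests = 2+3 = 5
ES_Integration tests = 2; EF_Integration tests = 2+13 = 15
ES_Code review = max(EF_Frontend dev=7, EF_Unit tests=5, EF_Integration tests=15) = 15; EF_Code review = 15+11 = 26
Expected project duration μ = 26 days. Critical path: Database migration → Integration tests → Code review.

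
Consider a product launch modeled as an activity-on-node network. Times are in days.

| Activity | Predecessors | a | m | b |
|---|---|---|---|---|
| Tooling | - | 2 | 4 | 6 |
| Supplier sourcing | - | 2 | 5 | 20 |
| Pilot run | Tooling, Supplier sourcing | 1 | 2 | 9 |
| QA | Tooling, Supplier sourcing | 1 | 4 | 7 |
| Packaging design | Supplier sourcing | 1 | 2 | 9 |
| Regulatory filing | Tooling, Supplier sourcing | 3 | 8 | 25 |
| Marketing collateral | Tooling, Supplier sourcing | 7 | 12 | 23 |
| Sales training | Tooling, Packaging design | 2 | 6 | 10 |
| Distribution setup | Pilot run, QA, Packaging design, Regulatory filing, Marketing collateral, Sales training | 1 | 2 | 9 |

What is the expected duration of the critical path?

23 days

te_Tooling = (2 + 4·4 + 6)/6 = 24/6 = 4
te_Supplier sourcing = (2 + 4·5 + 20)/6 = 42/6 = 7
te_Pilot run = (1 + 4·2 + 9)/6 = 18/6 = 3
te_QA = (1 + 4·4 + 7)/6 = 24/6 = 4
te_Packaging design = (1 + 4·2 + 9)/6 = 18/6 = 3
te_Regulatory filing = (3 + 4·8 + 25)/6 = 60/6 = 10
te_Marketing collateral = (7 + 4·12 + 23)/6 = 78/6 = 13
te_Sales training = (2 + 4·6 + 10)/6 = 36/6 = 6
te_Distribution setup = (1 + 4·2 + 9)/6 = 18/6 = 3

Forward pass:
ES_Tooling = 0; EF_Tooling = 4
ES_Supplier sourcing = 0; EF_Supplier sourcing = 7
ES_Pilot run = max(EF_Tooling=4, EF_Supplier sourcing=7) = 7; EF_Pilot run = 7+3 = 10
ES_QA = max(EF_Tooling=4, EF_Supplier sourcing=7) = 7; EF_QA = 7+4 = 11
ES_Packaging design = 7; EF_Packaging design = 7+3 = 10
ES_Regulatory filing = max(EF_Tooling=4, EF_Supplier sourcing=7) = 7; EF_Regulatory filing = 7+10 = 17
ES_Marketing collateral = max(EF_Tooling=4, EF_Supplier sourcing=7) = 7; EF_Marketing collateral = 7+13 = 20
ES_Sales training = max(EF_Tooling=4, EF_Packaging design=10) = 10; EF_Sales training = 10+6 = 16
ES_Distribution setup = max(EF_Pilot run=10, EF_QA=11, EF_Packaging design=10, EF_Regulatory filing=17, EF_Marketing collateral=20, EF_Sales training=16) = 20; EF_Distribution setup = 20+3 = 23
Expected project duration μ = 23 days. Critical path: Supplier sourcing → Marketing collateral → Distribution setup.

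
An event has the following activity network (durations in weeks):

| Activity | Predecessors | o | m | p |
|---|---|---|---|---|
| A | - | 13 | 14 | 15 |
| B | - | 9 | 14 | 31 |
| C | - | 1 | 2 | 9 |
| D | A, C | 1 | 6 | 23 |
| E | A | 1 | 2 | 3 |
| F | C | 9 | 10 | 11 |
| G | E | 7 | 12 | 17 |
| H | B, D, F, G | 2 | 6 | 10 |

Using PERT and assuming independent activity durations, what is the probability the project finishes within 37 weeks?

0.915

te_A = (13 + 4·14 + 15)/6 = 84/6 = 14; σ²_A = ((15−13)/6)² = 0.111
te_B = (9 + 4·14 + 31)/6 = 96/6 = 16; σ²_B = ((31−9)/6)² = 13.444
te_C = (1 + 4·2 + 9)/6 = 18/6 = 3; σ²_C = ((9−1)/6)² = 1.778
te_D = (1 + 4·6 + 23)/6 = 48/6 = 8; σ²_D = ((23−1)/6)² = 13.444
te_E = (1 + 4·2 + 3)/6 = 12/6 = 2; σ²_E = ((3−1)/6)² = 0.111
te_F = (9 + 4·10 + 11)/6 = 60/6 = 10; σ²_F = ((11−9)/6)² = 0.111
te_G = (7 + 4·12 + 17)/6 = 72/6 = 12; σ²_G = ((17−7)/6)² = 2.778
te_H = (2 + 4·6 + 10)/6 = 36/6 = 6; σ²_H = ((10−2)/6)² = 1.778

Forward pass:
ES_A = 0; EF_A = 14
ES_B = 0; EF_B = 16
ES_C = 0; EF_C = 3
ES_D = max(EF_A=14, EF_C=3) = 14; EF_D = 14+8 = 22
ES_E = 14; EF_E = 14+2 = 16
ES_F = 3; EF_F = 3+10 = 13
ES_G = 16; EF_G = 16+12 = 28
ES_H = max(EF_B=16, EF_D=22, EF_F=13, EF_G=28) = 28; EF_H = 28+6 = 34
Expected project duration μ = 34 weeks. Critical path: A → E → G → H.

Variance along critical path = 0.111 + 0.111 + 2.778 + 1.778 = 4.778; σ = √4.778 = 2.186 weeks.
Z = (37 − 34) / 2.186 = 1.372
P(T ≤ 37) = Φ(1.372) ≈ 0.915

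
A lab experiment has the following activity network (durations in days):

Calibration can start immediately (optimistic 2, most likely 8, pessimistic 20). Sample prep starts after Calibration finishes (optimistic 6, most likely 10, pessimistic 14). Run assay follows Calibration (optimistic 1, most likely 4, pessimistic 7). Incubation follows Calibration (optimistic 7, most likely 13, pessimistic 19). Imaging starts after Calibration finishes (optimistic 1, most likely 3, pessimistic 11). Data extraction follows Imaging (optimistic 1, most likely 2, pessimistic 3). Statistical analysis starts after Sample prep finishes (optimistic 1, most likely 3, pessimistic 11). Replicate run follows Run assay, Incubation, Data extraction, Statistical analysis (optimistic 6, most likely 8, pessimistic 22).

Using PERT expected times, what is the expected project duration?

33 days

te_Calibration = (2 + 4·8 + 20)/6 = 54/6 = 9
te_Sample prep = (6 + 4·10 + 14)/6 = 60/6 = 10
te_Run assay = (1 + 4·4 + 7)/6 = 24/6 = 4
te_Incubation = (7 + 4·13 + 19)/6 = 78/6 = 13
te_Imaging = (1 + 4·3 + 11)/6 = 24/6 = 4
te_Data extraction = (1 + 4·2 + 3)/6 = 12/6 = 2
te_Statistical analysis = (1 + 4·3 + 11)/6 = 24/6 = 4
te_Replicate run = (6 + 4·8 + 22)/6 = 60/6 = 10

Forward pass:
ES_Calibration = 0; EF_Calibration = 9
ES_Sample prep = 9; EF_Sample prep = 9+10 = 19
ES_Run assay = 9; EF_Run assay = 9+4 = 13
ES_Incubation = 9; EF_Incubation = 9+13 = 22
ES_Imaging = 9; EF_Imaging = 9+4 = 13
ES_Data extraction = 13; EF_Data extraction = 13+2 = 15
ES_Statistical analysis = 19; EF_Statistical analysis = 19+4 = 23
ES_Replicate run = max(EF_Run assay=13, EF_Incubation=22, EF_Data extraction=15, EF_Statistical analysis=23) = 23; EF_Replicate run = 23+10 = 33
Expected project duration μ = 33 days. Critical path: Calibration → Sample prep → Statistical analysis → Replicate run.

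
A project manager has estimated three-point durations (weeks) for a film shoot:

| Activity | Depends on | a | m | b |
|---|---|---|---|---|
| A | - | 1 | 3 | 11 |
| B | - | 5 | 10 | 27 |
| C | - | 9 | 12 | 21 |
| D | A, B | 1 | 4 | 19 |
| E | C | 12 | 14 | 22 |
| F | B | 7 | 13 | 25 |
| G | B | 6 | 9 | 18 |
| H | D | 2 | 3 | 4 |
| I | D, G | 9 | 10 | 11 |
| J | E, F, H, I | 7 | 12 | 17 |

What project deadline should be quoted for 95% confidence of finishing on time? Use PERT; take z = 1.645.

te_A = (1 + 4·3 + 11)/6 = 24/6 = 4; σ²_A = ((11−1)/6)² = 2.778
te_B = (5 + 4·10 + 27)/6 = 72/6 = 12; σ²_B = ((27−5)/6)² = 13.444
te_C = (9 + 4·12 + 21)/6 = 78/6 = 13; σ²_C = ((21−9)/6)² = 4.000
te_D = (1 + 4·4 + 19)/6 = 36/6 = 6; σ²_D = ((19−1)/6)² = 9.000
te_E = (12 + 4·14 + 22)/6 = 90/6 = 15; σ²_E = ((22−12)/6)² = 2.778
te_F = (7 + 4·13 + 25)/6 = 84/6 = 14; σ²_F = ((25−7)/6)² = 9.000
te_G = (6 + 4·9 + 18)/6 = 60/6 = 10; σ²_G = ((18−6)/6)² = 4.000
te_H = (2 + 4·3 + 4)/6 = 18/6 = 3; σ²_H = ((4−2)/6)² = 0.111
te_I = (9 + 4·10 + 11)/6 = 60/6 = 10; σ²_I = ((11−9)/6)² = 0.111
te_J = (7 + 4·12 + 17)/6 = 72/6 = 12; σ²_J = ((17−7)/6)² = 2.778

Forward pass:
ES_A = 0; EF_A = 4
ES_B = 0; EF_B = 12
ES_C = 0; EF_C = 13
ES_D = max(EF_A=4, EF_B=12) = 12; EF_D = 12+6 = 18
ES_E = 13; EF_E = 13+15 = 28
ES_F = 12; EF_F = 12+14 = 26
ES_G = 12; EF_G = 12+10 = 22
ES_H = 18; EF_H = 18+3 = 21
ES_I = max(EF_D=18, EF_G=22) = 22; EF_I = 22+10 = 32
ES_J = max(EF_E=28, EF_F=26, EF_H=21, EF_I=32) = 32; EF_J = 32+12 = 44
Expected project duration μ = 44 weeks. Critical path: B → G → I → J.

Variance along critical path = 13.444 + 4.000 + 0.111 + 2.778 = 20.333; σ = 4.509 weeks.
D = μ + z·σ = 44 + 1.645·4.509 = 51.4 weeks

51.4 weeks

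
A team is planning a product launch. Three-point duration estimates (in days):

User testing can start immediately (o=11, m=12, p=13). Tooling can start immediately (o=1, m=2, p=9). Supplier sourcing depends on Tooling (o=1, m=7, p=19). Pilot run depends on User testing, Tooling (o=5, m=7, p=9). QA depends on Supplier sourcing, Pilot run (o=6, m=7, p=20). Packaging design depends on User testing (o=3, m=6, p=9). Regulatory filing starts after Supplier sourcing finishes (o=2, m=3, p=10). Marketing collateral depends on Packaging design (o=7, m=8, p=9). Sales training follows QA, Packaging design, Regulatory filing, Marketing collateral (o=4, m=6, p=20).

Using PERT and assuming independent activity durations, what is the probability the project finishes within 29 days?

te_User testing = (11 + 4·12 + 13)/6 = 72/6 = 12; σ²_User testing = ((13−11)/6)² = 0.111
te_Tooling = (1 + 4·2 + 9)/6 = 18/6 = 3; σ²_Tooling = ((9−1)/6)² = 1.778
te_Supplier sourcing = (1 + 4·7 + 19)/6 = 48/6 = 8; σ²_Supplier sourcing = ((19−1)/6)² = 9.000
te_Pilot run = (5 + 4·7 + 9)/6 = 42/6 = 7; σ²_Pilot run = ((9−5)/6)² = 0.444
te_QA = (6 + 4·7 + 20)/6 = 54/6 = 9; σ²_QA = ((20−6)/6)² = 5.444
te_Packaging design = (3 + 4·6 + 9)/6 = 36/6 = 6; σ²_Packaging design = ((9−3)/6)² = 1.000
te_Regulatory filing = (2 + 4·3 + 10)/6 = 24/6 = 4; σ²_Regulatory filing = ((10−2)/6)² = 1.778
te_Marketing collateral = (7 + 4·8 + 9)/6 = 48/6 = 8; σ²_Marketing collateral = ((9−7)/6)² = 0.111
te_Sales training = (4 + 4·6 + 20)/6 = 48/6 = 8; σ²_Sales training = ((20−4)/6)² = 7.111

Forward pass:
ES_User testing = 0; EF_User testing = 12
ES_Tooling = 0; EF_Tooling = 3
ES_Supplier sourcing = 3; EF_Supplier sourcing = 3+8 = 11
ES_Pilot run = max(EF_User testing=12, EF_Tooling=3) = 12; EF_Pilot run = 12+7 = 19
ES_QA = max(EF_Supplier sourcing=11, EF_Pilot run=19) = 19; EF_QA = 19+9 = 28
ES_Packaging design = 12; EF_Packaging design = 12+6 = 18
ES_Regulatory filing = 11; EF_Regulatory filing = 11+4 = 15
ES_Marketing collateral = 18; EF_Marketing collateral = 18+8 = 26
ES_Sales training = max(EF_QA=28, EF_Packaging design=18, EF_Regulatory filing=15, EF_Marketing collateral=26) = 28; EF_Sales training = 28+8 = 36
Expected project duration μ = 36 days. Critical path: User testing → Pilot run → QA → Sales training.

Variance along critical path = 0.111 + 0.444 + 5.444 + 7.111 = 13.111; σ = √13.111 = 3.621 days.
Z = (29 − 36) / 3.621 = -1.933
P(T ≤ 29) = Φ(-1.933) ≈ 0.027

0.027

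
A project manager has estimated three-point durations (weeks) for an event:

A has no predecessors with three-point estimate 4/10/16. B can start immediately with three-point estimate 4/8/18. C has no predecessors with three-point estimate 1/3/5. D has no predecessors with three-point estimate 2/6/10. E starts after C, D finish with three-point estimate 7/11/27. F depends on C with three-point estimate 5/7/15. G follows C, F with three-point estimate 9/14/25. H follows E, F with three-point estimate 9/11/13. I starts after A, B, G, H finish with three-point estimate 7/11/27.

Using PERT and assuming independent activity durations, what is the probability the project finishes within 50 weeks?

0.922

te_A = (4 + 4·10 + 16)/6 = 60/6 = 10; σ²_A = ((16−4)/6)² = 4.000
te_B = (4 + 4·8 + 18)/6 = 54/6 = 9; σ²_B = ((18−4)/6)² = 5.444
te_C = (1 + 4·3 + 5)/6 = 18/6 = 3; σ²_C = ((5−1)/6)² = 0.444
te_D = (2 + 4·6 + 10)/6 = 36/6 = 6; σ²_D = ((10−2)/6)² = 1.778
te_E = (7 + 4·11 + 27)/6 = 78/6 = 13; σ²_E = ((27−7)/6)² = 11.111
te_F = (5 + 4·7 + 15)/6 = 48/6 = 8; σ²_F = ((15−5)/6)² = 2.778
te_G = (9 + 4·14 + 25)/6 = 90/6 = 15; σ²_G = ((25−9)/6)² = 7.111
te_H = (9 + 4·11 + 13)/6 = 66/6 = 11; σ²_H = ((13−9)/6)² = 0.444
te_I = (7 + 4·11 + 27)/6 = 78/6 = 13; σ²_I = ((27−7)/6)² = 11.111

Forward pass:
ES_A = 0; EF_A = 10
ES_B = 0; EF_B = 9
ES_C = 0; EF_C = 3
ES_D = 0; EF_D = 6
ES_E = max(EF_C=3, EF_D=6) = 6; EF_E = 6+13 = 19
ES_F = 3; EF_F = 3+8 = 11
ES_G = max(EF_C=3, EF_F=11) = 11; EF_G = 11+15 = 26
ES_H = max(EF_E=19, EF_F=11) = 19; EF_H = 19+11 = 30
ES_I = max(EF_A=10, EF_B=9, EF_G=26, EF_H=30) = 30; EF_I = 30+13 = 43
Expected project duration μ = 43 weeks. Critical path: D → E → H → I.

Variance along critical path = 1.778 + 11.111 + 0.444 + 11.111 = 24.444; σ = √24.444 = 4.944 weeks.
Z = (50 − 43) / 4.944 = 1.416
P(T ≤ 50) = Φ(1.416) ≈ 0.922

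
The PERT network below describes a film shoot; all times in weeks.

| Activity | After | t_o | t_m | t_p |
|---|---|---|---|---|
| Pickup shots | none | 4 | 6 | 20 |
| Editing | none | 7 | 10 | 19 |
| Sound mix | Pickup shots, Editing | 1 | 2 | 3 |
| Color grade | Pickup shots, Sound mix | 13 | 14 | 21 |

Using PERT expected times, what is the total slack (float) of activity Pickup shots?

3 weeks

te_Pickup shots = (4 + 4·6 + 20)/6 = 48/6 = 8
te_Editing = (7 + 4·10 + 19)/6 = 66/6 = 11
te_Sound mix = (1 + 4·2 + 3)/6 = 12/6 = 2
te_Color grade = (13 + 4·14 + 21)/6 = 90/6 = 15

Forward pass:
ES_Pickup shots = 0; EF_Pickup shots = 8
ES_Editing = 0; EF_Editing = 11
ES_Sound mix = max(EF_Pickup shots=8, EF_Editing=11) = 11; EF_Sound mix = 11+2 = 13
ES_Color grade = max(EF_Pickup shots=8, EF_Sound mix=13) = 13; EF_Color grade = 13+15 = 28
Expected project duration μ = 28 weeks. Critical path: Editing → Sound mix → Color grade.

Backward pass:
LF_Color grade = 28; LS_Color grade = 28−15 = 13
LF_Sound mix = LS_Color grade = 13; LS_Sound mix = 13−2 = 11
LF_Editing = LS_Sound mix = 11; LS_Editing = 11−11 = 0
LF_Pickup shots = min(LS_Sound mix=11, LS_Color grade=13) = 11; LS_Pickup shots = 11−8 = 3
Slack_Pickup shots = LS_Pickup shots − ES_Pickup shots = 3 − 0 = 3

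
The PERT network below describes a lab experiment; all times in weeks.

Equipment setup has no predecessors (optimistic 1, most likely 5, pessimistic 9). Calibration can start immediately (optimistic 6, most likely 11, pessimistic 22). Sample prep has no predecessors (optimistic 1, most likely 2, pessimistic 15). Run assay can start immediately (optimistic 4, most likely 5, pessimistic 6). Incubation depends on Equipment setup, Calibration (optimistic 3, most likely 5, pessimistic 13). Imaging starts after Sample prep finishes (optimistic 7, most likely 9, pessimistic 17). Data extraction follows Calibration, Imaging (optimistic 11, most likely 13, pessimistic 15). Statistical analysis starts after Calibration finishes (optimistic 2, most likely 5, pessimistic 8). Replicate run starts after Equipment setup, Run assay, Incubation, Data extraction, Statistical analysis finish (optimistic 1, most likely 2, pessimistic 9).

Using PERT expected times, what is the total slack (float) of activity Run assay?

te_Equipment setup = (1 + 4·5 + 9)/6 = 30/6 = 5
te_Calibration = (6 + 4·11 + 22)/6 = 72/6 = 12
te_Sample prep = (1 + 4·2 + 15)/6 = 24/6 = 4
te_Run assay = (4 + 4·5 + 6)/6 = 30/6 = 5
te_Incubation = (3 + 4·5 + 13)/6 = 36/6 = 6
te_Imaging = (7 + 4·9 + 17)/6 = 60/6 = 10
te_Data extraction = (11 + 4·13 + 15)/6 = 78/6 = 13
te_Statistical analysis = (2 + 4·5 + 8)/6 = 30/6 = 5
te_Replicate run = (1 + 4·2 + 9)/6 = 18/6 = 3

Forward pass:
ES_Equipment setup = 0; EF_Equipment setup = 5
ES_Calibration = 0; EF_Calibration = 12
ES_Sample prep = 0; EF_Sample prep = 4
ES_Run assay = 0; EF_Run assay = 5
ES_Incubation = max(EF_Equipment setup=5, EF_Calibration=12) = 12; EF_Incubation = 12+6 = 18
ES_Imaging = 4; EF_Imaging = 4+10 = 14
ES_Data extraction = max(EF_Calibration=12, EF_Imaging=14) = 14; EF_Data extraction = 14+13 = 27
ES_Statistical analysis = 12; EF_Statistical analysis = 12+5 = 17
ES_Replicate run = max(EF_Equipment setup=5, EF_Run assay=5, EF_Incubation=18, EF_Data extraction=27, EF_Statistical analysis=17) = 27; EF_Replicate run = 27+3 = 30
Expected project duration μ = 30 weeks. Critical path: Sample prep → Imaging → Data extraction → Replicate run.

Backward pass:
LF_Replicate run = 30; LS_Replicate run = 30−3 = 27
LF_Statistical analysis = LS_Replicate run = 27; LS_Statistical analysis = 27−5 = 22
LF_Data extraction = LS_Replicate run = 27; LS_Data extraction = 27−13 = 14
LF_Imaging = LS_Data extraction = 14; LS_Imaging = 14−10 = 4
LF_Incubation = LS_Replicate run = 27; LS_Incubation = 27−6 = 21
LF_Run assay = LS_Replicate run = 27; LS_Run assay = 27−5 = 22
LF_Sample prep = LS_Imaging = 4; LS_Sample prep = 4−4 = 0
LF_Calibration = min(LS_Incubation=21, LS_Data extraction=14, LS_Statistical analysis=22) = 14; LS_Calibration = 14−12 = 2
LF_Equipment setup = min(LS_Incubation=21, LS_Replicate run=27) = 21; LS_Equipment setup = 21−5 = 16
Slack_Run assay = LS_Run assay − ES_Run assay = 22 − 0 = 22

22 weeks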